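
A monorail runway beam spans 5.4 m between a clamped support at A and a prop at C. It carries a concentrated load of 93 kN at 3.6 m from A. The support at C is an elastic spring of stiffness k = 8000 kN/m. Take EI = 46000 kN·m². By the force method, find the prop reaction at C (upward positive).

Choose R_C as the redundant. The primary structure is the cantilever fixed at A.
Free-end deflection of the primary structure under the applied loading (downward +):
  point load 93 at a = 3.6: Pa²(3L − a)/(6EI) = 2531/EI
Flexibility coefficient — unit upward force at C: δ_{CC} = L³/(3EI) = 52.49/EI.
With EI = 46000 kN·m²: δ_0 = 0.055024 m and δ_{CC} = 0.001141 m/kN.
Compatibility — the spring shortens by R_C/k under the reaction it provides: δ_0 − R_C·δ_{CC} = R_C/k. With 1/k = 0.000125 m/kN, R_C = δ_0 / (δ_{CC} + 1/k) = 0.055024 / (0.001141 + 0.000125) = 43.46 kN.

R_C = 43.46 kN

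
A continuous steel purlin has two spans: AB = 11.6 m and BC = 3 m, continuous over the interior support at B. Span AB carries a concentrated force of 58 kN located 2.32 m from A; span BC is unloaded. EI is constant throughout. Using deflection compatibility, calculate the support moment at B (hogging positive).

Release continuity at B by inserting a hinge; the redundant is the internal moment M_B. The primary structure is two simply-supported spans AB and BC.
Rotations at B on the released spans (each span's end-slope, ×1/EI):
  span AB: point load 58 at a = 2.32: Pab(L + a)/(6LEI) = 249.7/EI
  relative rotation θ_0 = (249.7 + 0)/EI = 249.7/EI
A unit hogging moment at B produces rotation L₁/(3EI) + L₂/(3EI) = 4.867/EI.
Slope continuity at B: θ_0 = M_B·4.867/EI, so M_B = 249.7/4.867 = 51.32 kN·m (hogging).

M_B = 51.32 kN·m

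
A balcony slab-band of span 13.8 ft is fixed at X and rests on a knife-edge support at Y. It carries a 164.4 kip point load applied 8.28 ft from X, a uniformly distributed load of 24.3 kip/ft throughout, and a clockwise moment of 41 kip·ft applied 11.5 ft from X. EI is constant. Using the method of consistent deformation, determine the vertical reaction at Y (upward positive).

Choose R_Y as the redundant. The primary structure is the cantilever fixed at X.
Free-end deflection of the primary structure under the applied loading (downward +):
  point load 164.4 at a = 8.28: Pa²(3L − a)/(6EI) = 62216/EI
  UDL 24.3: wL⁴/(8EI) = 110162/EI
  clockwise couple 41 at a = 11.5: M₀a(2L − a)/(2EI) = 3796/EI
  δ_0 = 176174/EI
Flexibility coefficient — unit upward force at Y: δ_{YY} = L³/(3EI) = 876/EI.
Compatibility at Y: δ_0 − R_Y·δ_{YY} = 0, so R_Y = 176174/876 = 201.1 kip.

R_Y = 201.1 kip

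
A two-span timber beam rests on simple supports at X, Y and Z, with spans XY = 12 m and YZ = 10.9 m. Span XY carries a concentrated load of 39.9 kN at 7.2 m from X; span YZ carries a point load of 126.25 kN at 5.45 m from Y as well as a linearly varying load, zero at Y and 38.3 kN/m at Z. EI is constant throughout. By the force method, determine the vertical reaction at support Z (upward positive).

Insert a hinge at Y; M_Y is the redundant, and each span becomes simply supported.
End slopes at the hinge Y, treating each span as simply supported:
  span XY: point load 39.9 at a = 7.2: Pab(L + a)/(6LEI) = 367.7/EI
  span YZ: point load 126.25 at a = 5.45: Pab(L + b)/(6LEI) = 937.5/EI
  span YZ: triangular load, peak 38.3: 7w₀L³/(360EI) = 964.4/EI
  relative rotation θ_0 = (367.7 + 1902)/EI = 2270/EI
A unit hogging moment at Y produces rotation L₁/(3EI) + L₂/(3EI) = 7.633/EI.
Compatibility: M_Y·(L₁+L₂)/(3EI) = θ_0, giving M_Y = 297.3 kN·m (hogging).
Span YZ, ΣM about Z: R_Y^{YZ}·10.9 = 1446 + 297.3, so R_Y^{YZ} = 160 kN and R_Z = 335 − 160 = 175 kN.

R_Z = 175 kN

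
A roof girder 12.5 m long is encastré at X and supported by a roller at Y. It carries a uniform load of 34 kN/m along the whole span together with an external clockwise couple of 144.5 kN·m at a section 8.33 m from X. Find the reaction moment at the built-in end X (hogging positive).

Remove the prop at Y; the released (primary) structure is a cantilever built in at X.
Deflection at Y on the released cantilever, summing each load's contribution:
  UDL 34: wL⁴/(8EI) = 103760/EI
  clockwise couple 144.5 at a = 8.33: M₀a(2L − a)/(2EI) = 10033/EI
  δ_0 = 113792/EI
Flexibility coefficient — unit upward force at Y: δ_{YY} = L³/(3EI) = 651/EI.
Compatibility at Y: δ_0 − R_Y·δ_{YY} = 0, so R_Y = 113792/651 = 174.8 kN.
Moment equilibrium about X: M_X = Σ(load moments about X) − R_Y·L = 2801 − 174.8×12.5 = 615.9 kN·m.

M_X = 615.9 kN·m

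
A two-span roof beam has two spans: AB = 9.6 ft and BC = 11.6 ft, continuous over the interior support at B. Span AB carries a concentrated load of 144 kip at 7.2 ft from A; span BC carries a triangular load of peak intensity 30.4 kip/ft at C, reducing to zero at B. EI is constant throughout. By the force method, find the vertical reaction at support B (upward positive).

Release continuity at B by inserting a hinge; the redundant is the internal moment M_B. The primary structure is two simply-supported spans AB and BC.
Discontinuity in slope at B on the released structure — sum the simple-span end rotations:
  span AB: point load 144 at a = 7.2: Pab(L + a)/(6LEI) = 725.8/EI
  span BC: triangular load, peak 30.4: 7w₀L³/(360EI) = 922.7/EI
  relative rotation θ_0 = (725.8 + 922.7)/EI = 1648/EI
A unit hogging moment at B produces rotation L₁/(3EI) + L₂/(3EI) = 7.067/EI.
Compatibility: M_B·(L₁+L₂)/(3EI) = θ_0, giving M_B = 233.3 kip·ft (hogging).
Span AB, ΣM about A with M_B applied at B: R_B^{AB}·9.6 = 1037 + 233.3, so R_B^{AB} = 132.3 kip and R_A = 144 − 132.3 = 11.7 kip.
Span BC, ΣM about C: R_B^{BC}·11.6 = 681.8 + 233.3, so R_B^{BC} = 78.88 kip and R_C = 176.3 − 78.88 = 97.44 kip.
R_B = 132.3 + 78.88 = 211.2 kip.

R_B = 211.2 kip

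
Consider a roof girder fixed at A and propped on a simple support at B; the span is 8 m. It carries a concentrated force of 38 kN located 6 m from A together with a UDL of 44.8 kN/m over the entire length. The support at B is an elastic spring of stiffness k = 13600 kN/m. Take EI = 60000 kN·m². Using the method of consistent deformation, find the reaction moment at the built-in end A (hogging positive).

Take the reaction at B as the redundant and release it; the primary structure is a cantilever fixed at A.
Deflection at B on the released cantilever, summing each load's contribution:
  point load 38 at a = 6: Pa²(3L − a)/(6EI) = 4104/EI
  UDL 44.8: wL⁴/(8EI) = 22938/EI
  δ_0 = 27042/EI
Flexibility coefficient — unit upward force at B: δ_{BB} = L³/(3EI) = 170.7/EI.
With EI = 60000 kN·m²: δ_0 = 0.45069 m and δ_{BB} = 0.002844 m/kN.
Compatibility — the spring shortens by R_B/k under the reaction it provides: δ_0 − R_B·δ_{BB} = R_B/k. With 1/k = 0.000074 m/kN, R_B = δ_0 / (δ_{BB} + 1/k) = 0.45069 / (0.002844 + 0.000074) = 154.5 kN.
Moment equilibrium about A: M_A = Σ(load moments about A) − R_B·L = 1662 − 154.5×8 = 426 kN·m.

M_A = 426 kN·m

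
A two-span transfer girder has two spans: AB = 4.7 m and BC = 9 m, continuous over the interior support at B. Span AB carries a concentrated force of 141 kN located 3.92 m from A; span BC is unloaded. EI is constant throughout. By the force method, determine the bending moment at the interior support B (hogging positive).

Release continuity at B by inserting a hinge; the redundant is the internal moment M_B. The primary structure is two simply-supported spans AB and BC.
End slopes at the hinge B, treating each span as simply supported:
  span AB: point load 141 at a = 3.92: Pab(L + a)/(6LEI) = 131.8/EI
  relative rotation θ_0 = (131.8 + 0)/EI = 131.8/EI
A unit hogging moment at B produces rotation L₁/(3EI) + L₂/(3EI) = 4.567/EI.
Slope continuity at B: θ_0 = M_B·4.567/EI, so M_B = 131.8/4.567 = 28.86 kN·m (hogging).

M_B = 28.86 kN·m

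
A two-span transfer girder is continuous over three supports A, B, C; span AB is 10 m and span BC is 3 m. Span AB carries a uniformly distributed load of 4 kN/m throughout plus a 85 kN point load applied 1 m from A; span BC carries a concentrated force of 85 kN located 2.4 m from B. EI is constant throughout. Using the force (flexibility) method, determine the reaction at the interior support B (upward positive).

R_B = 78.64 kN

Take M_B as the redundant. Released structure: two simple spans AB and BC with a hinge at B.
Rotations at B on the released spans (each span's end-slope, ×1/EI):
  span AB: UDL 4: wL³/(24EI) = 166.7/EI
  span AB: point load 85 at a = 1: Pab(L + a)/(6LEI) = 140.2/EI
  span BC: point load 85 at a = 2.4: Pab(L + b)/(6LEI) = 24.48/EI
  relative rotation θ_0 = (306.9 + 24.48)/EI = 331.4/EI
A unit hogging moment at B produces rotation L₁/(3EI) + L₂/(3EI) = 4.333/EI.
Slope continuity at B: θ_0 = M_B·4.333/EI, so M_B = 331.4/4.333 = 76.48 kN·m (hogging).
Span AB, ΣM about A with M_B applied at B: R_B^{AB}·10 = 285 + 76.48, so R_B^{AB} = 36.15 kN and R_A = 125 − 36.15 = 88.85 kN.
Span BC, ΣM about C: R_B^{BC}·3 = 51 + 76.48, so R_B^{BC} = 42.49 kN and R_C = 85 − 42.49 = 42.51 kN.
R_B = 36.15 + 42.49 = 78.64 kN.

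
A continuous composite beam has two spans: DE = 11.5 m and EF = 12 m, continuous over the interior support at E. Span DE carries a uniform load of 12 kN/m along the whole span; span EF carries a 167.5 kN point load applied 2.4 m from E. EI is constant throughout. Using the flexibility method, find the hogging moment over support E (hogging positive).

M_E = 244.9 kN·m

Insert a hinge at E; M_E is the redundant, and each span becomes simply supported.
Discontinuity in slope at E on the released structure — sum the simple-span end rotations:
  span DE: UDL 12: wL³/(24EI) = 760.4/EI
  span EF: point load 167.5 at a = 2.4: Pab(L + b)/(6LEI) = 1158/EI
  relative rotation θ_0 = (760.4 + 1158)/EI = 1918/EI
A unit hogging moment at E produces rotation L₁/(3EI) + L₂/(3EI) = 7.833/EI.
Compatibility: M_E·(L₁+L₂)/(3EI) = θ_0, giving M_E = 244.9 kN·m (hogging).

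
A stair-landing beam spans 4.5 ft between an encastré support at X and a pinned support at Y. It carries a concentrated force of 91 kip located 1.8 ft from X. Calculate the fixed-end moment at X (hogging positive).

M_X = 78.62 kip·ft

Choose R_Y as the redundant. The primary structure is the cantilever fixed at X.
Primary-structure tip deflection at Y by superposition:
  point load 91 at a = 1.8: Pa²(3L − a)/(6EI) = 574.9/EI
Flexibility coefficient — unit upward force at Y: δ_{YY} = L³/(3EI) = 30.38/EI.
Compatibility at Y: δ_0 − R_Y·δ_{YY} = 0, so R_Y = 574.9/30.38 = 18.93 kip.
Moment equilibrium about X: M_X = Σ(load moments about X) − R_Y·L = 163.8 − 18.93×4.5 = 78.62 kip·ft.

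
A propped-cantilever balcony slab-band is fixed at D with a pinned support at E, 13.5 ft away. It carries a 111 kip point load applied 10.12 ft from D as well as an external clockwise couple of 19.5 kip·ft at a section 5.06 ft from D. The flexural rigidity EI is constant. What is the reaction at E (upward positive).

R_E = 71.5 kip

Take the reaction at E as the redundant and release it; the primary structure is a cantilever fixed at D.
Downward deflection at the released point E due to the loads:
  point load 111 at a = 10.12: Pa²(3L − a)/(6EI) = 57560/EI
  clockwise couple 19.5 at a = 5.06: M₀a(2L − a)/(2EI) = 1082/EI
  δ_0 = 58642/EI
Flexibility coefficient — unit upward force at E: δ_{EE} = L³/(3EI) = 820.1/EI.
Compatibility at E: δ_0 − R_E·δ_{EE} = 0, so R_E = 58642/820.1 = 71.5 kip.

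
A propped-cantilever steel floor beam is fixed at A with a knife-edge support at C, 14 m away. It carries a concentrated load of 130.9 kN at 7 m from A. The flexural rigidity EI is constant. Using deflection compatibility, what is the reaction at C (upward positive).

Take the reaction at C as the redundant and release it; the primary structure is a cantilever fixed at A.
Downward deflection at the released point C due to the loads:
  point load 130.9 at a = 7: Pa²(3L − a)/(6EI) = 37416/EI
Tip deflection under a unit load at C: L³/(3EI) = 914.7/EI.
The prop prevents deflection at C: R_C = δ_0/δ_{CC} = 37416/914.7 = 40.91 kN.

R_C = 40.91 kN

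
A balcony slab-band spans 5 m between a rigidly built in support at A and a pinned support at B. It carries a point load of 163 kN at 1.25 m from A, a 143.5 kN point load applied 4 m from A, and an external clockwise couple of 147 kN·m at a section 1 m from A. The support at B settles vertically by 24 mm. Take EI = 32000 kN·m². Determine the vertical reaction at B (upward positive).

R_B = 112.5 kN

Take the reaction at B as the redundant and release it; the primary structure is a cantilever fixed at A.
Primary-structure tip deflection at B by superposition:
  point load 163 at a = 1.25: Pa²(3L − a)/(6EI) = 583.7/EI
  point load 143.5 at a = 4: Pa²(3L − a)/(6EI) = 4209/EI
  clockwise couple 147 at a = 1: M₀a(2L − a)/(2EI) = 661.5/EI
  δ_0 = 5454/EI
Tip deflection under a unit load at B: L³/(3EI) = 41.67/EI.
With EI = 32000 kN·m²: δ_0 = 0.17045 m and δ_{BB} = 0.001302 m/kN.
Compatibility — the beam at B must follow the support down by 0.024 m: δ_0 − R_B·δ_{BB} = 0.024, so R_B = (0.17045 − 0.024)/0.001302 = 112.5 kN.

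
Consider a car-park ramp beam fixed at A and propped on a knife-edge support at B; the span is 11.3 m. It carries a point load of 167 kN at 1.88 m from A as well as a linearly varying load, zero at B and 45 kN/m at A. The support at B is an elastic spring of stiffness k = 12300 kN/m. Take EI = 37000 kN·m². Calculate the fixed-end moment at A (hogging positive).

Choose R_B as the redundant. The primary structure is the cantilever fixed at A.
Primary-structure tip deflection at B by superposition:
  point load 167 at a = 1.88: Pa²(3L − a)/(6EI) = 3150/EI
  triangular load, peak 45 at the fixed end: w₀L⁴/(30EI) = 24457/EI
  δ_0 = 27607/EI
Flexibility coefficient — unit upward force at B: δ_{BB} = L³/(3EI) = 481/EI.
With EI = 37000 kN·m²: δ_0 = 0.74614 m and δ_{BB} = 0.012999 m/kN.
Compatibility — the spring shortens by R_B/k under the reaction it provides: δ_0 − R_B·δ_{BB} = R_B/k. With 1/k = 0.000081 m/kN, R_B = δ_0 / (δ_{BB} + 1/k) = 0.74614 / (0.012999 + 0.000081) = 57.04 kN.
Moment equilibrium about A: M_A = Σ(load moments about A) − R_B·L = 1272 − 57.04×11.3 = 627.1 kN·m.

M_A = 627.1 kN·m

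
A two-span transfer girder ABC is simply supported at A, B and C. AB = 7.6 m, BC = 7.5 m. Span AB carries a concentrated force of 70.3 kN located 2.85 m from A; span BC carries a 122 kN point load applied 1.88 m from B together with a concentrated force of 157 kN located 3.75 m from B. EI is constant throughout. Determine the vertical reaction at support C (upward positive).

R_C = 78.73 kN

Release continuity at B by inserting a hinge; the redundant is the internal moment M_B. The primary structure is two simply-supported spans AB and BC.
End slopes at the hinge B, treating each span as simply supported:
  span AB: point load 70.3 at a = 2.85: Pab(L + a)/(6LEI) = 218.1/EI
  span BC: point load 122 at a = 1.88: Pab(L + b)/(6LEI) = 375.8/EI
  span BC: point load 157 at a = 3.75: Pab(L + b)/(6LEI) = 552/EI
  relative rotation θ_0 = (218.1 + 927.8)/EI = 1146/EI
A unit hogging moment at B produces rotation L₁/(3EI) + L₂/(3EI) = 5.033/EI.
Slope continuity at B: θ_0 = M_B·5.033/EI, so M_B = 1146/5.033 = 227.7 kN·m (hogging).
Span BC, ΣM about C: R_B^{BC}·7.5 = 1274 + 227.7, so R_B^{BC} = 200.3 kN and R_C = 279 − 200.3 = 78.73 kN.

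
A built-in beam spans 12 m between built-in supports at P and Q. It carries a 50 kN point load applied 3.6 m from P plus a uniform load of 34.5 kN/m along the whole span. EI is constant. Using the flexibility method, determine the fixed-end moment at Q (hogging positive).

M_Q = 451.8 kN·m

Take the two fixed-end moments M_P, M_Q as redundants; the released structure is the simple span PQ.
On the primary (simply-supported) span, the end slopes from the loading are:
  at P: point load 50 at a = 3.6: Pab(L + b)/(6LEI) = 428.4/EI
  at Q: point load 50 at a = 3.6: Pab(L + a)/(6LEI) = 327.6/EI
  at P: UDL 34.5: wL³/(24EI) = 2484/EI
  at Q: UDL 34.5: wL³/(24EI) = 2484/EI
  θ_P0 = 2912/EI,  θ_Q0 = 2812/EI
Flexibility coefficients: a unit moment at one end gives L/(3EI) there and L/(6EI) at the far end, so f₁₁ = f₂₂ = 4/EI and f₁₂ = f₂₁ = 2/EI.
Compatibility — zero rotation at each built-in end:
  4 M_P + 2 M_Q = 2912
  2 M_P + 4 M_Q = 2812
Solving the pair gives M_P = 502.2 kN·m and M_Q = 451.8 kN·m (hogging).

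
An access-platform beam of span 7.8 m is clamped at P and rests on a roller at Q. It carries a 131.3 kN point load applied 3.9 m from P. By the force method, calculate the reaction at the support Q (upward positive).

R_Q = 41.03 kN

Release the roller at Q. Primary structure: cantilever fixed at P.
Downward deflection at the released point Q due to the loads:
  point load 131.3 at a = 3.9: Pa²(3L − a)/(6EI) = 6490/EI
Flexibility coefficient — unit upward force at Q: δ_{QQ} = L³/(3EI) = 158.2/EI.
The prop prevents deflection at Q: R_Q = δ_0/δ_{QQ} = 6490/158.2 = 41.03 kN.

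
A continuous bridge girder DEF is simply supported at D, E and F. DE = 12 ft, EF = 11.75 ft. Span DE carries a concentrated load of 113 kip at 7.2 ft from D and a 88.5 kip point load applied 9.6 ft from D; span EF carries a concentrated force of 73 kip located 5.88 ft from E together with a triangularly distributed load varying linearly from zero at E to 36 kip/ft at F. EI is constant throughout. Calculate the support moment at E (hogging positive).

M_E = 431.8 kip·ft

Insert a hinge at E; M_E is the redundant, and each span becomes simply supported.
End slopes at the hinge E, treating each span as simply supported:
  span DE: point load 113 at a = 7.2: Pab(L + a)/(6LEI) = 1041/EI
  span DE: point load 88.5 at a = 9.6: Pab(L + a)/(6LEI) = 611.7/EI
  span EF: point load 73 at a = 5.88: Pab(L + b)/(6LEI) = 629.7/EI
  span EF: triangular load, peak 36: 7w₀L³/(360EI) = 1136/EI
  relative rotation θ_0 = (1653 + 1765)/EI = 3418/EI
A unit hogging moment at E produces rotation L₁/(3EI) + L₂/(3EI) = 7.917/EI.
Slope continuity at E: θ_0 = M_E·7.917/EI, so M_E = 3418/7.917 = 431.8 kip·ft (hogging).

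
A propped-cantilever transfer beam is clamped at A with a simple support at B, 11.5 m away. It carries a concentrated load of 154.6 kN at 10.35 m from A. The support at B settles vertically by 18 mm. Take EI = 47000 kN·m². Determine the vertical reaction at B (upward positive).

Take the reaction at B as the redundant and release it; the primary structure is a cantilever fixed at A.
Free-end deflection of the primary structure under the applied loading (downward +):
  point load 154.6 at a = 10.35: Pa²(3L − a)/(6EI) = 66659/EI
Tip deflection under a unit load at B: L³/(3EI) = 507/EI.
With EI = 47000 kN·m²: δ_0 = 1.4183 m and δ_{BB} = 0.010786 m/kN.
Compatibility — the beam at B must follow the support down by 0.018 m: δ_0 − R_B·δ_{BB} = 0.018, so R_B = (1.4183 − 0.018)/0.010786 = 129.8 kN.

R_B = 129.8 kN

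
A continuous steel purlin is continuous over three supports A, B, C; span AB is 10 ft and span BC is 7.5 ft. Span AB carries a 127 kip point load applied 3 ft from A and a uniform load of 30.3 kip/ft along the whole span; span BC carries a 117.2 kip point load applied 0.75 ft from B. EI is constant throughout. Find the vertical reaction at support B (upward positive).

Insert a hinge at B; M_B is the redundant, and each span becomes simply supported.
Rotations at B on the released spans (each span's end-slope, ×1/EI):
  span AB: point load 127 at a = 3: Pab(L + a)/(6LEI) = 577.9/EI
  span AB: UDL 30.3: wL³/(24EI) = 1262/EI
  span BC: point load 117.2 at a = 0.75: Pab(L + b)/(6LEI) = 187.9/EI
  relative rotation θ_0 = (1840 + 187.9)/EI = 2028/EI
A unit hogging moment at B produces rotation L₁/(3EI) + L₂/(3EI) = 5.833/EI.
Compatibility: M_B·(L₁+L₂)/(3EI) = θ_0, giving M_B = 347.7 kip·ft (hogging).
Span AB, ΣM about A with M_B applied at B: R_B^{AB}·10 = 1896 + 347.7, so R_B^{AB} = 224.4 kip and R_A = 430 − 224.4 = 205.6 kip.
Span BC, ΣM about C: R_B^{BC}·7.5 = 791.1 + 347.7, so R_B^{BC} = 151.8 kip and R_C = 117.2 − 151.8 = -34.64 kip.
R_B = 224.4 + 151.8 = 376.2 kip.

R_B = 376.2 kip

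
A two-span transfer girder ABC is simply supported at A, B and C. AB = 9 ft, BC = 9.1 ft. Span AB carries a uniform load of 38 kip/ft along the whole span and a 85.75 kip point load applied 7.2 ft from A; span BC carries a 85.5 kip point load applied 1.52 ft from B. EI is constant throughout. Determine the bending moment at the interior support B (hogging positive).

Insert a hinge at B; M_B is the redundant, and each span becomes simply supported.
Rotations at B on the released spans (each span's end-slope, ×1/EI):
  span AB: UDL 38: wL³/(24EI) = 1154/EI
  span AB: point load 85.75 at a = 7.2: Pab(L + a)/(6LEI) = 333.4/EI
  span BC: point load 85.5 at a = 1.52: Pab(L + b)/(6LEI) = 300.9/EI
  relative rotation θ_0 = (1488 + 300.9)/EI = 1789/EI
A unit hogging moment at B produces rotation L₁/(3EI) + L₂/(3EI) = 6.033/EI.
Slope continuity at B: θ_0 = M_B·6.033/EI, so M_B = 1789/6.033 = 296.5 kip·ft (hogging).

M_B = 296.5 kip·ft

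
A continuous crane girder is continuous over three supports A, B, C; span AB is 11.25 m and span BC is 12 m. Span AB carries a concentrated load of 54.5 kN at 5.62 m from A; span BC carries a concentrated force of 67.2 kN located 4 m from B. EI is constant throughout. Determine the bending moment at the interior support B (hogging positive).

Insert a hinge at B; M_B is the redundant, and each span becomes simply supported.
End slopes at the hinge B, treating each span as simply supported:
  span AB: point load 54.5 at a = 5.62: Pab(L + a)/(6LEI) = 431/EI
  span BC: point load 67.2 at a = 4: Pab(L + b)/(6LEI) = 597.3/EI
  relative rotation θ_0 = (431 + 597.3)/EI = 1028/EI
A unit hogging moment at B produces rotation L₁/(3EI) + L₂/(3EI) = 7.75/EI.
Compatibility: M_B·(L₁+L₂)/(3EI) = θ_0, giving M_B = 132.7 kN·m (hogging).

M_B = 132.7 kN·m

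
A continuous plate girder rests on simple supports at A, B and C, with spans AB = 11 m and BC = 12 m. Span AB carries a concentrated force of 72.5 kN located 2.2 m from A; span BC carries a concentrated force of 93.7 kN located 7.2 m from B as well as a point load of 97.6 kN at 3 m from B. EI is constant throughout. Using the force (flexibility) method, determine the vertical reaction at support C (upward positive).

Take M_B as the redundant. Released structure: two simple spans AB and BC with a hinge at B.
End slopes at the hinge B, treating each span as simply supported:
  span AB: point load 72.5 at a = 2.2: Pab(L + a)/(6LEI) = 280.7/EI
  span BC: point load 93.7 at a = 7.2: Pab(L + b)/(6LEI) = 755.6/EI
  span BC: point load 97.6 at a = 3: Pab(L + b)/(6LEI) = 768.6/EI
  relative rotation θ_0 = (280.7 + 1524)/EI = 1805/EI
A unit hogging moment at B produces rotation L₁/(3EI) + L₂/(3EI) = 7.667/EI.
Slope continuity at B: θ_0 = M_B·7.667/EI, so M_B = 1805/7.667 = 235.4 kN·m (hogging).
Span BC, ΣM about C: R_B^{BC}·12 = 1328 + 235.4, so R_B^{BC} = 130.3 kN and R_C = 191.3 − 130.3 = 61 kN.

R_C = 61 kN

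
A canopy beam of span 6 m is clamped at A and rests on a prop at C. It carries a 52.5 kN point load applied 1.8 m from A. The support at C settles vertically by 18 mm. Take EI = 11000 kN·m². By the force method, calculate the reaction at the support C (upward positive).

Remove the prop at C; the released (primary) structure is a cantilever built in at A.
Downward deflection at the released point C due to the loads:
  point load 52.5 at a = 1.8: Pa²(3L − a)/(6EI) = 459.3/EI
Tip deflection under a unit load at C: L³/(3EI) = 72/EI.
With EI = 11000 kN·m²: δ_0 = 0.041752 m and δ_{CC} = 0.006545 m/kN.
Compatibility — the beam at C must follow the support down by 0.018 m: δ_0 − R_C·δ_{CC} = 0.018, so R_C = (0.041752 − 0.018)/0.006545 = 3.629 kN.

R_C = 3.629 kN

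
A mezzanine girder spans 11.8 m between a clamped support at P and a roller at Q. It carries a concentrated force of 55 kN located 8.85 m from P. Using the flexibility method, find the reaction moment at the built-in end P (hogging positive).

M_P = 76.05 kN·m

Release the roller at Q. Primary structure: cantilever fixed at P.
Deflection at Q on the released cantilever, summing each load's contribution:
  point load 55 at a = 8.85: Pa²(3L − a)/(6EI) = 19062/EI
Flexibility coefficient — unit upward force at Q: δ_{QQ} = L³/(3EI) = 547.7/EI.
The prop prevents deflection at Q: R_Q = δ_0/δ_{QQ} = 19062/547.7 = 34.8 kN.
Moment equilibrium about P: M_P = Σ(load moments about P) − R_Q·L = 486.8 − 34.8×11.8 = 76.05 kN·m.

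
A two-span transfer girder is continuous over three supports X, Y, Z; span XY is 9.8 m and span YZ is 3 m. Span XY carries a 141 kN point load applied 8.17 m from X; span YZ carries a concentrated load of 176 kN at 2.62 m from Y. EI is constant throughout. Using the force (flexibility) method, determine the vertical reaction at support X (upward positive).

Take M_Y as the redundant. Released structure: two simple spans XY and YZ with a hinge at Y.
Discontinuity in slope at Y on the released structure — sum the simple-span end rotations:
  span XY: point load 141 at a = 8.17: Pab(L + a)/(6LEI) = 573.9/EI
  span YZ: point load 176 at a = 2.62: Pab(L + b)/(6LEI) = 32.9/EI
  relative rotation θ_0 = (573.9 + 32.9)/EI = 606.8/EI
A unit hogging moment at Y produces rotation L₁/(3EI) + L₂/(3EI) = 4.267/EI.
Compatibility: M_Y·(L₁+L₂)/(3EI) = θ_0, giving M_Y = 142.2 kN·m (hogging).
Span XY, ΣM about X with M_Y applied at Y: R_Y^{XY}·9.8 = 1152 + 142.2, so R_Y^{XY} = 132.1 kN and R_X = 141 − 132.1 = 8.941 kN.

R_X = 8.941 kN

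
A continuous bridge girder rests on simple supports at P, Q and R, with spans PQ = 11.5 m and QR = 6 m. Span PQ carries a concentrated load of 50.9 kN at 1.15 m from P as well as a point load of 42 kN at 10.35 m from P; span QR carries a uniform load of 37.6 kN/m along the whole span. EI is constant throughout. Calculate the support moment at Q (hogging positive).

M_Q = 104.2 kN·m

Release continuity at Q by inserting a hinge; the redundant is the internal moment M_Q. The primary structure is two simply-supported spans PQ and QR.
Rotations at Q on the released spans (each span's end-slope, ×1/EI):
  span PQ: point load 50.9 at a = 1.15: Pab(L + a)/(6LEI) = 111.1/EI
  span PQ: point load 42 at a = 10.35: Pab(L + a)/(6LEI) = 158.3/EI
  span QR: UDL 37.6: wL³/(24EI) = 338.4/EI
  relative rotation θ_0 = (269.4 + 338.4)/EI = 607.8/EI
A unit hogging moment at Q produces rotation L₁/(3EI) + L₂/(3EI) = 5.833/EI.
Compatibility: M_Q·(L₁+L₂)/(3EI) = θ_0, giving M_Q = 104.2 kN·m (hogging).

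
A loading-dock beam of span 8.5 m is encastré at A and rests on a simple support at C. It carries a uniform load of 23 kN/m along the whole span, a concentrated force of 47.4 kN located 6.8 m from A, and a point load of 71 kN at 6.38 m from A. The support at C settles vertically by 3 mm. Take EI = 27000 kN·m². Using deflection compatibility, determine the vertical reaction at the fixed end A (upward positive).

R_A = 162.6 kN

Release the roller at C. Primary structure: cantilever fixed at A.
Downward deflection at the released point C due to the loads:
  UDL 23: wL⁴/(8EI) = 15008/EI
  point load 47.4 at a = 6.8: Pa²(3L − a)/(6EI) = 6831/EI
  point load 71 at a = 6.38: Pa²(3L − a)/(6EI) = 9210/EI
  δ_0 = 31048/EI
Tip deflection under a unit load at C: L³/(3EI) = 204.7/EI.
With EI = 27000 kN·m²: δ_0 = 1.1499 m and δ_{CC} = 0.007582 m/kN.
Compatibility — the beam at C must follow the support down by 0.003 m: δ_0 − R_C·δ_{CC} = 0.003, so R_C = (1.1499 − 0.003)/0.007582 = 151.3 kN.
Vertical equilibrium: R_A = ΣP − R_C = 313.9 − 151.3 = 162.6 kN.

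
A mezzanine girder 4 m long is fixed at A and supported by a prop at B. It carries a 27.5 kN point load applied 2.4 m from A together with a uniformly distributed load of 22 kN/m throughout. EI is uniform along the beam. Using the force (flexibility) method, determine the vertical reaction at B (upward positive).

R_B = 44.88 kN

Choose R_B as the redundant. The primary structure is the cantilever fixed at A.
Free-end deflection of the primary structure under the applied loading (downward +):
  point load 27.5 at a = 2.4: Pa²(3L − a)/(6EI) = 253.4/EI
  UDL 22: wL⁴/(8EI) = 704/EI
  δ_0 = 957.4/EI
Flexibility coefficient — unit upward force at B: δ_{BB} = L³/(3EI) = 21.33/EI.
Compatibility at B: δ_0 − R_B·δ_{BB} = 0, so R_B = 957.4/21.33 = 44.88 kN.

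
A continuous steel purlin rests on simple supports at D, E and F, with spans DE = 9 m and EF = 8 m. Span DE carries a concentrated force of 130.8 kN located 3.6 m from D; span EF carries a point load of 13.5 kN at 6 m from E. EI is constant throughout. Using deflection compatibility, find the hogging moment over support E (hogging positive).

Release continuity at E by inserting a hinge; the redundant is the internal moment M_E. The primary structure is two simply-supported spans DE and EF.
End slopes at the hinge E, treating each span as simply supported:
  span DE: point load 130.8 at a = 3.6: Pab(L + a)/(6LEI) = 593.3/EI
  span EF: point load 13.5 at a = 6: Pab(L + b)/(6LEI) = 33.75/EI
  relative rotation θ_0 = (593.3 + 33.75)/EI = 627.1/EI
A unit hogging moment at E produces rotation L₁/(3EI) + L₂/(3EI) = 5.667/EI.
Slope continuity at E: θ_0 = M_E·5.667/EI, so M_E = 627.1/5.667 = 110.7 kN·m (hogging).

M_E = 110.7 kN·m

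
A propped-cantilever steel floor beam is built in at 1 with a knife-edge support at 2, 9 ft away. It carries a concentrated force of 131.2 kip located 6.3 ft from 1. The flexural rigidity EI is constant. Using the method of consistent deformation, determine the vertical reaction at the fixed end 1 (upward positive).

Remove the prop at 2; the released (primary) structure is a cantilever built in at 1.
Deflection at 2 on the released cantilever, summing each load's contribution:
  point load 131.2 at a = 6.3: Pa²(3L − a)/(6EI) = 17965/EI
Flexibility coefficient — unit upward force at 2: δ_{22} = L³/(3EI) = 243/EI.
The prop prevents deflection at 2: R_2 = δ_0/δ_{22} = 17965/243 = 73.93 kip.
Vertical equilibrium: R_1 = ΣP − R_2 = 131.2 − 73.93 = 57.27 kip.

R_1 = 57.27 kip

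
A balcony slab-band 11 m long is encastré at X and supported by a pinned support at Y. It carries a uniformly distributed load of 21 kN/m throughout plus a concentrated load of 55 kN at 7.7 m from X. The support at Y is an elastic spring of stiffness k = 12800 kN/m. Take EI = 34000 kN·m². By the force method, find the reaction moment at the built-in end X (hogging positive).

M_X = 407.9 kN·m

Choose R_Y as the redundant. The primary structure is the cantilever fixed at X.
Downward deflection at the released point Y due to the loads:
  UDL 21: wL⁴/(8EI) = 38433/EI
  point load 55 at a = 7.7: Pa²(3L − a)/(6EI) = 13750/EI
  δ_0 = 52183/EI
Flexibility coefficient — unit upward force at Y: δ_{YY} = L³/(3EI) = 443.7/EI.
With EI = 34000 kN·m²: δ_0 = 1.5348 m and δ_{YY} = 0.013049 m/kN.
Compatibility — the spring shortens by R_Y/k under the reaction it provides: δ_0 − R_Y·δ_{YY} = R_Y/k. With 1/k = 0.000078 m/kN, R_Y = δ_0 / (δ_{YY} + 1/k) = 1.5348 / (0.013049 + 0.000078) = 116.9 kN.
Moment equilibrium about X: M_X = Σ(load moments about X) − R_Y·L = 1694 − 116.9×11 = 407.9 kN·m.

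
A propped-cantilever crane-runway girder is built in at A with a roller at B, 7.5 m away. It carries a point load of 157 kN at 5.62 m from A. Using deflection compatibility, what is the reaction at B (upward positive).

R_B = 99.2 kN

Choose R_B as the redundant. The primary structure is the cantilever fixed at A.
Downward deflection at the released point B due to the loads:
  point load 157 at a = 5.62: Pa²(3L − a)/(6EI) = 13951/EI
Flexibility coefficient — unit upward force at B: δ_{BB} = L³/(3EI) = 140.6/EI.
The prop prevents deflection at B: R_B = δ_0/δ_{BB} = 13951/140.6 = 99.2 kN.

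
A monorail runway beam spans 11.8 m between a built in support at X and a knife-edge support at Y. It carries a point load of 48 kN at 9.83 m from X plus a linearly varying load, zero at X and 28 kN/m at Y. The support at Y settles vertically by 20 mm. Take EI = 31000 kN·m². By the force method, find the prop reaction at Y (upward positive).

R_Y = 125.8 kN

Choose R_Y as the redundant. The primary structure is the cantilever fixed at X.
Deflection at Y on the released cantilever, summing each load's contribution:
  point load 48 at a = 9.83: Pa²(3L − a)/(6EI) = 19766/EI
  triangular load, peak 28 at the free end: 11w₀L⁴/(120EI) = 49762/EI
  δ_0 = 69528/EI
Flexibility coefficient — unit upward force at Y: δ_{YY} = L³/(3EI) = 547.7/EI.
With EI = 31000 kN·m²: δ_0 = 2.2429 m and δ_{YY} = 0.017667 m/kN.
Compatibility — the beam at Y must follow the support down by 0.02 m: δ_0 − R_Y·δ_{YY} = 0.02, so R_Y = (2.2429 − 0.02)/0.017667 = 125.8 kN.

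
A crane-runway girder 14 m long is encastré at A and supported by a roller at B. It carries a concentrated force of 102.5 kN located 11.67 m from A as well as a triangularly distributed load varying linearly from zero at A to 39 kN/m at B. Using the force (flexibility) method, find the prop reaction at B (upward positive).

R_B = 227.3 kN

Release the roller at B. Primary structure: cantilever fixed at A.
Primary-structure tip deflection at B by superposition:
  point load 102.5 at a = 11.67: Pa²(3L − a)/(6EI) = 70565/EI
  triangular load, peak 39 at the free end: 11w₀L⁴/(120EI) = 137337/EI
  δ_0 = 207902/EI
Tip deflection under a unit load at B: L³/(3EI) = 914.7/EI.
Compatibility at B: δ_0 − R_B·δ_{BB} = 0, so R_B = 207902/914.7 = 227.3 kN.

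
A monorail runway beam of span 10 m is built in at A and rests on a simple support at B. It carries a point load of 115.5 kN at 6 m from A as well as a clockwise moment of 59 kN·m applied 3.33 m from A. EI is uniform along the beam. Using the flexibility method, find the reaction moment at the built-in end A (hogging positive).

Choose R_B as the redundant. The primary structure is the cantilever fixed at A.
Downward deflection at the released point B due to the loads:
  point load 115.5 at a = 6: Pa²(3L − a)/(6EI) = 16632/EI
  clockwise couple 59 at a = 3.33: M₀a(2L − a)/(2EI) = 1638/EI
  δ_0 = 18270/EI
Tip deflection under a unit load at B: L³/(3EI) = 333.3/EI.
Compatibility at B: δ_0 − R_B·δ_{BB} = 0, so R_B = 18270/333.3 = 54.81 kN.
Moment equilibrium about A: M_A = Σ(load moments about A) − R_B·L = 752 − 54.81×10 = 203.9 kN·m.

M_A = 203.9 kN·m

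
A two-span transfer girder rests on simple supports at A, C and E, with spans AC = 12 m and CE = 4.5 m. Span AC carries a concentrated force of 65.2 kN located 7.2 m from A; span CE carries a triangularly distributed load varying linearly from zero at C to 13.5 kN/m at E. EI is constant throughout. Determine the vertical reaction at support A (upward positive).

Insert a hinge at C; M_C is the redundant, and each span becomes simply supported.
End slopes at the hinge C, treating each span as simply supported:
  span AC: point load 65.2 at a = 7.2: Pab(L + a)/(6LEI) = 600.9/EI
  span CE: triangular load, peak 13.5: 7w₀L³/(360EI) = 23.92/EI
  relative rotation θ_0 = (600.9 + 23.92)/EI = 624.8/EI
A unit hogging moment at C produces rotation L₁/(3EI) + L₂/(3EI) = 5.5/EI.
Compatibility: M_C·(L₁+L₂)/(3EI) = θ_0, giving M_C = 113.6 kN·m (hogging).
Span AC, ΣM about A with M_C applied at C: R_C^{AC}·12 = 469.4 + 113.6, so R_C^{AC} = 48.59 kN and R_A = 65.2 − 48.59 = 16.61 kN.

R_A = 16.61 kN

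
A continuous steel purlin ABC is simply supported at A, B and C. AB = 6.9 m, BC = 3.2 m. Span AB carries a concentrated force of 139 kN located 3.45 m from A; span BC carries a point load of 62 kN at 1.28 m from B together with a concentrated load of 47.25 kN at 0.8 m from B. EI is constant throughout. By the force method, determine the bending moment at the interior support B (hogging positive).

M_B = 142.8 kN·m

Release continuity at B by inserting a hinge; the redundant is the internal moment M_B. The primary structure is two simply-supported spans AB and BC.
Discontinuity in slope at B on the released structure — sum the simple-span end rotations:
  span AB: point load 139 at a = 3.45: Pab(L + a)/(6LEI) = 413.6/EI
  span BC: point load 62 at a = 1.28: Pab(L + b)/(6LEI) = 40.63/EI
  span BC: point load 47.25 at a = 0.8: Pab(L + b)/(6LEI) = 26.46/EI
  relative rotation θ_0 = (413.6 + 67.09)/EI = 480.7/EI
A unit hogging moment at B produces rotation L₁/(3EI) + L₂/(3EI) = 3.367/EI.
Slope continuity at B: θ_0 = M_B·3.367/EI, so M_B = 480.7/3.367 = 142.8 kN·m (hogging).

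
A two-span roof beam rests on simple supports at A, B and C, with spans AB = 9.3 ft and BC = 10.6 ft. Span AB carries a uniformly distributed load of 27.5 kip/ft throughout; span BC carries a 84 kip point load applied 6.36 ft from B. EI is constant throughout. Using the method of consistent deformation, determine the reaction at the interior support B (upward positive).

R_B = 205.6 kip

Insert a hinge at B; M_B is the redundant, and each span becomes simply supported.
Rotations at B on the released spans (each span's end-slope, ×1/EI):
  span AB: UDL 27.5: wL³/(24EI) = 921.7/EI
  span BC: point load 84 at a = 6.36: Pab(L + b)/(6LEI) = 528.5/EI
  relative rotation θ_0 = (921.7 + 528.5)/EI = 1450/EI
A unit hogging moment at B produces rotation L₁/(3EI) + L₂/(3EI) = 6.633/EI.
Compatibility: M_B·(L₁+L₂)/(3EI) = θ_0, giving M_B = 218.6 kip·ft (hogging).
Span AB, ΣM about A with M_B applied at B: R_B^{AB}·9.3 = 1189 + 218.6, so R_B^{AB} = 151.4 kip and R_A = 255.8 − 151.4 = 104.4 kip.
Span BC, ΣM about C: R_B^{BC}·10.6 = 356.2 + 218.6, so R_B^{BC} = 54.22 kip and R_C = 84 − 54.22 = 29.78 kip.
R_B = 151.4 + 54.22 = 205.6 kip.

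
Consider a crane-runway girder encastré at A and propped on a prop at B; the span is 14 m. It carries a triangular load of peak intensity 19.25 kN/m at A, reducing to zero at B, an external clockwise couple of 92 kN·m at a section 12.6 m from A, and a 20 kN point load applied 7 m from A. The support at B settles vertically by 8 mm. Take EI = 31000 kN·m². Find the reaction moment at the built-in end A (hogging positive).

M_A = 263.2 kN·m

Remove the prop at B; the released (primary) structure is a cantilever built in at A.
Free-end deflection of the primary structure under the applied loading (downward +):
  triangular load, peak 19.25 at the fixed end: w₀L⁴/(30EI) = 24650/EI
  clockwise couple 92 at a = 12.6: M₀a(2L − a)/(2EI) = 8926/EI
  point load 20 at a = 7: Pa²(3L − a)/(6EI) = 5717/EI
  δ_0 = 39293/EI
Flexibility coefficient — unit upward force at B: δ_{BB} = L³/(3EI) = 914.7/EI.
With EI = 31000 kN·m²: δ_0 = 1.2675 m and δ_{BB} = 0.029505 m/kN.
Compatibility — the beam at B must follow the support down by 0.008 m: δ_0 − R_B·δ_{BB} = 0.008, so R_B = (1.2675 − 0.008)/0.029505 = 42.69 kN.
Moment equilibrium about A: M_A = Σ(load moments about A) − R_B·L = 860.8 − 42.69×14 = 263.2 kN·m.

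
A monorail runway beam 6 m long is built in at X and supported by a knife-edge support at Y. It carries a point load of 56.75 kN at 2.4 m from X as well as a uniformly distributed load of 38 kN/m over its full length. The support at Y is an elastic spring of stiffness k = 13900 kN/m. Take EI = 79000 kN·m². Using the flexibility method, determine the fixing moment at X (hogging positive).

Take the reaction at Y as the redundant and release it; the primary structure is a cantilever fixed at X.
Primary-structure tip deflection at Y by superposition:
  point load 56.75 at a = 2.4: Pa²(3L − a)/(6EI) = 849.9/EI
  UDL 38: wL⁴/(8EI) = 6156/EI
  δ_0 = 7006/EI
Flexibility coefficient — unit upward force at Y: δ_{YY} = L³/(3EI) = 72/EI.
With EI = 79000 kN·m²: δ_0 = 0.088682 m and δ_{YY} = 0.000911 m/kN.
Compatibility — the spring shortens by R_Y/k under the reaction it provides: δ_0 − R_Y·δ_{YY} = R_Y/k. With 1/k = 0.000072 m/kN, R_Y = δ_0 / (δ_{YY} + 1/k) = 0.088682 / (0.000911 + 0.000072) = 90.19 kN.
Moment equilibrium about X: M_X = Σ(load moments about X) − R_Y·L = 820.2 − 90.19×6 = 279.1 kN·m.

M_X = 279.1 kN·m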